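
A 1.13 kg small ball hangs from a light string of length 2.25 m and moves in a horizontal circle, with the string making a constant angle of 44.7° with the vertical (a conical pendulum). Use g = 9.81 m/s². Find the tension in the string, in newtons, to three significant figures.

Vertically the bob has no acceleration, so T cosθ = mg.
T = mg/cosθ = 1.13 × 9.81 / cos 44.7° = 11.09/0.7108 = 15.60 N.

15.6 N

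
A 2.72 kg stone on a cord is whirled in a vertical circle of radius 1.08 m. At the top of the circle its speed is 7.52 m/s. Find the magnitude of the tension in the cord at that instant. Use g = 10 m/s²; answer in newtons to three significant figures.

At the top, both T and the weight mg point inward (toward the centre), so T + mg = mv²/r.
T = m(v²/r − g) = 2.72 × ((7.52)²/1.08 − 10.0) = 2.72 × (52.36 − 10.0) = 2.72 × 42.36 = 115.2 N.

115 N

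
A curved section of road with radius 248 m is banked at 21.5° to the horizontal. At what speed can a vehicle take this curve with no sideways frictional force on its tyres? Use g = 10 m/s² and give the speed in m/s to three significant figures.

On a frictionless banked curve, N sinθ = mv²/r and N cosθ = mg, so tanθ = v²/(rg).
v = √(r g tanθ) = √(248 × 10.0 × tan 21.5°) = √(248 × 10.0 × 0.3939) = √976.9 = 31.26 m/s.

31.3 m/s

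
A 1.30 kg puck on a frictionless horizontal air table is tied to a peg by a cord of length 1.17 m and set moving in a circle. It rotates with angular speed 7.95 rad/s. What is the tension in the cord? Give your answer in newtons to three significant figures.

v = ωr = 7.95 × 1.17 = 9.301 m/s.
The tension is the only horizontal force, so it supplies the full centripetal force: T = m v²/r = 1.30 × (9.301)²/1.17 = 1.30 × 86.52/1.17 = 96.13 N.

96.1 N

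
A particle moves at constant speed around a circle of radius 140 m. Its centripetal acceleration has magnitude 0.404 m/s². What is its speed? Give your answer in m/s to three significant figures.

7.52 m/s

a_c = v²/r ⇒ v = √(a_c · r) = √(0.404 × 140) = √56.56 = 7.521 m/s.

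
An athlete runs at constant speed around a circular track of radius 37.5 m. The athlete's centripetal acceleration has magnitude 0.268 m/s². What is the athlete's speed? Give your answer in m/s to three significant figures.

3.17 m/s

a_c = v²/r ⇒ v = √(a_c · r) = √(0.268 × 37.5) = √10.05 = 3.170 m/s.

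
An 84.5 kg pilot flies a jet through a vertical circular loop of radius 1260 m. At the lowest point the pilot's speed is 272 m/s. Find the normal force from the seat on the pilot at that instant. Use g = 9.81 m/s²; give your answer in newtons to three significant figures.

At the lowest point, N points up (toward the centre) and the weight mg points down (away from the centre), so the net inward force is N − mg = mv²/r.
N = m(v²/r + g) = 84.5 × ((272)²/1260 + 9.81) = 84.5 × (58.72 + 9.81) = 84.5 × 68.53 = 5791 N.

5790 N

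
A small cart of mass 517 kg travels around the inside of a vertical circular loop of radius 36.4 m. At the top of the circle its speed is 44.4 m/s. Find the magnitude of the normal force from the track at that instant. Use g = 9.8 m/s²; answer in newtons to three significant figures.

At the top, both N and the weight mg point inward (toward the centre), so N + mg = mv²/r.
N = m(v²/r − g) = 517 × ((44.4)²/36.4 − 9.8) = 517 × (54.16 − 9.8) = 517 × 44.36 = 22930 N.

22900 N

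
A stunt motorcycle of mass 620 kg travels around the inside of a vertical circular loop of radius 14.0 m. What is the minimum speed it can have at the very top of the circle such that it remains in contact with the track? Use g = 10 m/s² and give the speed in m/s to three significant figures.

At the top, both weight mg and N point toward the centre: N + mg = mv²/r.
At minimum speed N → 0, so mg = mv_min²/r ⇒ v_min = √(g r) = √(10.0 × 14.0) = 11.83 m/s.

11.8 m/s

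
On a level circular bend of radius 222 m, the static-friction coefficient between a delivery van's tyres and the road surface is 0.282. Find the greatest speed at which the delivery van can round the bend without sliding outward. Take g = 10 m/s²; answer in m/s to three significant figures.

25.0 m/s

Friction provides the centripetal force on a flat curve. At maximum speed it is at its limiting value: μ_s m g = m v²/r.
Mass cancels: v_max = √(μ_s g r) = √(0.282 × 10.0 × 222) = √626.0 = 25.02 m/s.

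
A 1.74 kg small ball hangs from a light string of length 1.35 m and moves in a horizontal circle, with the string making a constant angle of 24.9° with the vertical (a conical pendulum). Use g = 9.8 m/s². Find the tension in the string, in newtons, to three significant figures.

18.8 N

Vertically the bob has no acceleration, so T cosθ = mg.
T = mg/cosθ = 1.74 × 9.8 / cos 24.9° = 17.05/0.9070 = 18.80 N.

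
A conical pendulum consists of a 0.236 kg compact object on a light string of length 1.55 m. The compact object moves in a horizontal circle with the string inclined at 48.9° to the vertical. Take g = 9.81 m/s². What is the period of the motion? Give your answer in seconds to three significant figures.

2.02 s

r = L sinθ = 1.168 m. From T sinθ = mω²r and T cosθ = mg: tanθ = ω²r/g, so ω² = g tanθ / r = g/(L cosθ).
ω = √(g/(L cosθ)) = √(9.81/(1.55 × 0.6574)) = √9.628 = 3.103 rad/s.
Period = 2π/ω = 2.025 s.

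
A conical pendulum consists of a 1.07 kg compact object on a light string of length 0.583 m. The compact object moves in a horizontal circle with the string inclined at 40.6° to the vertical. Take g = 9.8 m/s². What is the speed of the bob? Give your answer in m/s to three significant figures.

1.79 m/s

The radius of the circle is r = L sinθ = 0.583 × sin 40.6° = 0.3794 m.
Horizontally T sinθ = mv²/r and vertically T cosθ = mg, so tanθ = v²/(rg).
v = √(r g tanθ) = √(0.3794 × 9.8 × 0.8571) = √3.187 = 1.785 m/s.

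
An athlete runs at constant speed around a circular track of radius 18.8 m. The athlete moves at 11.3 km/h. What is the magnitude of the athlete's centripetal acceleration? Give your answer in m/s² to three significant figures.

v = 11.3 km/h = 11.3/3.6 = 3.139 m/s.
a_c = v²/r = (3.139)²/18.8 = 9.853/18.8 = 0.5241 m/s².

0.524 m/s²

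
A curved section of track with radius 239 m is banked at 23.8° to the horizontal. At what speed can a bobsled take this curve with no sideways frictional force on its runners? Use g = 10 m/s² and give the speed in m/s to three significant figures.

On a frictionless banked curve, N sinθ = mv²/r and N cosθ = mg, so tanθ = v²/(rg).
v = √(r g tanθ) = √(239 × 10.0 × tan 23.8°) = √(239 × 10.0 × 0.4411) = √1054 = 32.47 m/s.

32.5 m/s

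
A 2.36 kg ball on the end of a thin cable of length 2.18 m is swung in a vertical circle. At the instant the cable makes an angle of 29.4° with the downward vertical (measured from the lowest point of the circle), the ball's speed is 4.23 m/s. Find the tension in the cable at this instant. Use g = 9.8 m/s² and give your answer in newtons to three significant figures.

39.5 N

Take the radial direction toward the centre of the circle as positive. The component of the weight along the string toward the centre is −mg cos φ (φ measured from the bottom), so Newton's second law along the string gives T − mg cos φ = m v²/r.
cos 29.4° = 0.8712, so T = m(v²/r + g cos φ) = 2.36 × ((4.23)²/2.18 + 9.8 × 0.8712) = 2.36 × (8.208 + (8.538)) = 2.36 × 16.75 = 39.52 N.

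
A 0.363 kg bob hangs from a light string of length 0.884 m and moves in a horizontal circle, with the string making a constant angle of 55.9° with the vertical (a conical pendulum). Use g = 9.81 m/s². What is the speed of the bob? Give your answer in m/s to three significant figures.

The radius of the circle is r = L sinθ = 0.884 × sin 55.9° = 0.7320 m.
Horizontally T sinθ = mv²/r and vertically T cosθ = mg, so tanθ = v²/(rg).
v = √(r g tanθ) = √(0.7320 × 9.81 × 1.477) = √10.61 = 3.257 m/s.

3.26 m/s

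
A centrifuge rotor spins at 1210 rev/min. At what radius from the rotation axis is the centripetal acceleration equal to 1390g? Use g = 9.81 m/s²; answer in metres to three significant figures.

ω = 1210 rev/min × 2π/60 = 126.7 rad/s.
a_c = ω²r = 1390g ⇒ r = 1390 × 9.81 / (126.7)² = 13640/16060 = 0.8493 m.

0.849 m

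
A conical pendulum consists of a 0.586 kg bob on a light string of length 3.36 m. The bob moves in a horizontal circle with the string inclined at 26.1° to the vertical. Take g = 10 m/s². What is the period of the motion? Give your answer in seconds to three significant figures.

3.45 s

r = L sinθ = 1.478 m. From T sinθ = mω²r and T cosθ = mg: tanθ = ω²r/g, so ω² = g tanθ / r = g/(L cosθ).
ω = √(g/(L cosθ)) = √(10.0/(3.36 × 0.8980)) = √3.314 = 1.820 rad/s.
Period = 2π/ω = 3.451 s.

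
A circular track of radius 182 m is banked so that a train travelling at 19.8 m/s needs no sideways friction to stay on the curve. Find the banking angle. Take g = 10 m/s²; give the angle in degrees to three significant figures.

12.2°

With no friction, the horizontal component of the normal force provides the centripetal force: N sinθ = mv²/r, while N cosθ = mg vertically.
Dividing: tanθ = v²/(r g) = (19.8)²/(182 × 10.0) = 392.0/1820 = 0.2154.
θ = arctan(0.2154) = 12.16°.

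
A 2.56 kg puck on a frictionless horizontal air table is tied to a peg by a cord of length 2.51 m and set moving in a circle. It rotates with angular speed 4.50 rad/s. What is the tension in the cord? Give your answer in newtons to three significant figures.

v = ωr = 4.50 × 2.51 = 11.29 m/s.
The tension is the only horizontal force, so it supplies the full centripetal force: T = m v²/r = 2.56 × (11.29)²/2.51 = 2.56 × 127.6/2.51 = 130.1 N.

130 N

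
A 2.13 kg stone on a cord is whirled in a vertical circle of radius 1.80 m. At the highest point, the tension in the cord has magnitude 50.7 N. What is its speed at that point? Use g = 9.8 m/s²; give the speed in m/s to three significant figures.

At the top, T + mg = mv²/r, so v = √(r(T/m + g)) = √(1.80 × (50.7/2.13 + 9.8)) = √(1.80 × 33.60) = √60.49 = 7.777 m/s.

7.78 m/s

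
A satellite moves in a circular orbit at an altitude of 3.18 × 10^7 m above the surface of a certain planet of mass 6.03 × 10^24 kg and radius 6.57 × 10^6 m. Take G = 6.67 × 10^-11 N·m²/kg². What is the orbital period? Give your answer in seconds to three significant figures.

r = R + h = 6.57 × 10^6 + 3.18 × 10^7 = 3.837 × 10^7 m. Gravity provides the centripetal force: G M m / r² = m v² / r ⇒ v = √(GM/r) = 3238 m/s.
T = 2πr/v = 2π × 3.837 × 10^7 / 3238 = 74460 s.

74500 s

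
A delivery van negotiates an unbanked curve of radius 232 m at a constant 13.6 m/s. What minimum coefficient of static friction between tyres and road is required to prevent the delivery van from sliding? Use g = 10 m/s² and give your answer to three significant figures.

Friction provides the centripetal force: μ_s m g = m v²/r, so μ_s = v²/(g r) = (13.60)²/(10.0 × 232) = 185.0/2320 = 0.07972.

0.0797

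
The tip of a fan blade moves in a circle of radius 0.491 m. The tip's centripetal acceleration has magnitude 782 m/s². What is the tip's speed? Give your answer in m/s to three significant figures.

19.6 m/s

a_c = v²/r ⇒ v = √(a_c · r) = √(782 × 0.491) = √384.0 = 19.59 m/s.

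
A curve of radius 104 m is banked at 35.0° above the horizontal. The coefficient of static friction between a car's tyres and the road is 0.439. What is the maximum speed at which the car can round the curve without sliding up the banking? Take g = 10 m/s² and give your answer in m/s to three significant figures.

At the maximum speed, friction acts down the slope at its limiting value f = μN. Radially (horizontal, toward centre): N sinθ + μN cosθ = mv²/r. Vertically: N cosθ − μN sinθ = mg.
Dividing: v² = r g (sinθ + μcosθ)/(cosθ − μsinθ).
sinθ + μcosθ = 0.5736 + 0.439×0.8192 = 0.9332; cosθ − μsinθ = 0.8192 − 0.439×0.5736 = 0.5674.
v² = 104 × 10.0 × 0.9332/0.5674 = 1711 m²/s², so v = 41.36 m/s.

41.4 m/s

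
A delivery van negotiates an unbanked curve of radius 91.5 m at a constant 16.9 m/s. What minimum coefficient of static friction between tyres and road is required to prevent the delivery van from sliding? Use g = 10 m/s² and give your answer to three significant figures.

Friction provides the centripetal force: μ_s m g = m v²/r, so μ_s = v²/(g r) = (16.90)²/(10.0 × 91.5) = 285.6/915.0 = 0.3121.

0.312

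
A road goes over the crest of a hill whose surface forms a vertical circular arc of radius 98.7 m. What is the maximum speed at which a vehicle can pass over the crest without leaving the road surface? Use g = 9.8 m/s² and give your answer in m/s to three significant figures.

31.1 m/s

At the crest the centre of the circle is below the vehicle, so the net downward (centripetal) force is mg − N = mv²/r.
The vehicle leaves the road when N → 0, giving v_max = √(g r) = √(9.8 × 98.7) = 31.10 m/s.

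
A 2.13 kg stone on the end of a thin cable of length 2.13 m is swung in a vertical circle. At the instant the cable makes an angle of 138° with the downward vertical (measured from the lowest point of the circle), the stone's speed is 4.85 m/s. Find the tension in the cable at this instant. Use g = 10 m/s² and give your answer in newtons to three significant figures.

7.69 N

Take the radial direction toward the centre of the circle as positive. The component of the weight along the string toward the centre is −mg cos φ (φ measured from the bottom), so Newton's second law along the string gives T − mg cos φ = m v²/r.
cos 138° = -0.7431, so T = m(v²/r + g cos φ) = 2.13 × ((4.85)²/2.13 + 10.0 × -0.7431) = 2.13 × (11.04 + (-7.431)) = 2.13 × 3.612 = 7.694 N.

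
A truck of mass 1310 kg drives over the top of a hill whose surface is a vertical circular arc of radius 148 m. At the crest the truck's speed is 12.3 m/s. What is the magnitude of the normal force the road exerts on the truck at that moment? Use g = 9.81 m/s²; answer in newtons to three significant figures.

At the crest the centripetal acceleration points downward (toward the centre of the arc), so mg − N = mv²/r.
N = m(g − v²/r) = 1310 × (9.81 − (12.3)²/148) = 1310 × (9.81 − 1.022) = 1310 × 8.788 = 11510 N.

11500 N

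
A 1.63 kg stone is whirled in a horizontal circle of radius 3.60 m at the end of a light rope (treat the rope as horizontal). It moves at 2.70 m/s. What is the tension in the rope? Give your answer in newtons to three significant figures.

The tension is the only horizontal force, so it supplies the full centripetal force: T = m v²/r = 1.63 × (2.700)²/3.60 = 1.63 × 7.290/3.60 = 3.301 N.

3.30 N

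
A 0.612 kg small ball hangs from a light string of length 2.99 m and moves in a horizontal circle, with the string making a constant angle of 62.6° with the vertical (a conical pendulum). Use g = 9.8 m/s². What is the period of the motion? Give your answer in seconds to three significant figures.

2.35 s

r = L sinθ = 2.655 m. From T sinθ = mω²r and T cosθ = mg: tanθ = ω²r/g, so ω² = g tanθ / r = g/(L cosθ).
ω = √(g/(L cosθ)) = √(9.8/(2.99 × 0.4602)) = √7.122 = 2.669 rad/s.
Period = 2π/ω = 2.354 s.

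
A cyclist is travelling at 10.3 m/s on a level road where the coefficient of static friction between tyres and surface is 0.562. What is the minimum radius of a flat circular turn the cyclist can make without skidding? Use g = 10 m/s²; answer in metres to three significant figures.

At the limit, μ_s m g = m v²/r, so r_min = v²/(μ_s g) = (10.3)²/(0.562 × 10.0) = 106.1/5.620 = 18.88 m.

18.9 m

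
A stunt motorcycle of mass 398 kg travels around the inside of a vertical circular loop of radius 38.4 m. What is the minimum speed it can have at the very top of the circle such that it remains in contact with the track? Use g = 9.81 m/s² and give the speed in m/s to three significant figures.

19.4 m/s

At the highest point the centre is directly below, so both the weight and N act inward: N + mg = mv²/r.
At minimum speed N → 0, so mg = mv_min²/r ⇒ v_min = √(g r) = √(9.81 × 38.4) = 19.41 m/s.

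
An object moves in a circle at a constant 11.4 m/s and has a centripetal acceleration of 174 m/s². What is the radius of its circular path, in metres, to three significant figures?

a_c = v²/r ⇒ r = v²/a_c = (11.4)²/174 = 130.0/174 = 0.7469 m.

0.747 m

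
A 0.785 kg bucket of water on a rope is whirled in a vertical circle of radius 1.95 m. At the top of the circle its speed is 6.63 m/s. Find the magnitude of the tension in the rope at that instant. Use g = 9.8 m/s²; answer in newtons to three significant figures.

10.0 N

At the top, both T and the weight mg point inward (toward the centre), so T + mg = mv²/r.
T = m(v²/r − g) = 0.785 × ((6.63)²/1.95 − 9.8) = 0.785 × (22.54 − 9.8) = 0.785 × 12.74 = 10.00 N.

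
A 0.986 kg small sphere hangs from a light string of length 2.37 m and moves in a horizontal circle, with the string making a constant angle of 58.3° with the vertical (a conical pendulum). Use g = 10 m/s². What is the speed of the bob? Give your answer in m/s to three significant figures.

The radius of the circle is r = L sinθ = 2.37 × sin 58.3° = 2.016 m.
Horizontally T sinθ = mv²/r and vertically T cosθ = mg, so tanθ = v²/(rg).
v = √(r g tanθ) = √(2.016 × 10.0 × 1.619) = √32.65 = 5.714 m/s.

5.71 m/s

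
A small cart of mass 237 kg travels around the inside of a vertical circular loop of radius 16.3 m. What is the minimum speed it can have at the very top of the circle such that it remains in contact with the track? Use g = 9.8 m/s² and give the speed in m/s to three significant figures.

12.6 m/s

At the top, both weight mg and N point toward the centre: N + mg = mv²/r.
At minimum speed N → 0, so mg = mv_min²/r ⇒ v_min = √(g r) = √(9.8 × 16.3) = 12.64 m/s.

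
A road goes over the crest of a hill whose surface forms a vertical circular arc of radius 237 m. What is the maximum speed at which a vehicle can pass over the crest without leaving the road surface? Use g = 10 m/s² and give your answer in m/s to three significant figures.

48.7 m/s

At the crest the centre of the circle is below the vehicle, so the net downward (centripetal) force is mg − N = mv²/r.
The vehicle leaves the road when N → 0, giving v_max = √(g r) = √(10.0 × 237) = 48.68 m/s.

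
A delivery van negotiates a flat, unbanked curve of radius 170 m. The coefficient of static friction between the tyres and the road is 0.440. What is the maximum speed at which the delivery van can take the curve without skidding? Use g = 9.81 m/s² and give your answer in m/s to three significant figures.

27.1 m/s

The only inward force on a level bend is static friction, so at the limit f_s = μ_s N = μ_s m g = m v²/r.
Mass cancels: v_max = √(μ_s g r) = √(0.440 × 9.81 × 170) = √733.8 = 27.09 m/s.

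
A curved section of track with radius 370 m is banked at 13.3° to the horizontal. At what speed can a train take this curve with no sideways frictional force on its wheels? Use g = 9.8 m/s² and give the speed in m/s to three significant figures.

On a frictionless banked curve, N sinθ = mv²/r and N cosθ = mg, so tanθ = v²/(rg).
v = √(r g tanθ) = √(370 × 9.8 × tan 13.3°) = √(370 × 9.8 × 0.2364) = √857.2 = 29.28 m/s.

29.3 m/s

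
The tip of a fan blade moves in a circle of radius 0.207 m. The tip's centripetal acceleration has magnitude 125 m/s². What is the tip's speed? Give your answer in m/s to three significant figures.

5.09 m/s

a_c = v²/r ⇒ v = √(a_c · r) = √(125 × 0.207) = √25.88 = 5.087 m/s.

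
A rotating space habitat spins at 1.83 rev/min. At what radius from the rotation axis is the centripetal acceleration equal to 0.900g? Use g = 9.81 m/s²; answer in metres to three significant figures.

ω = 1.83 rev/min × 2π/60 = 0.1916 rad/s.
a_c = ω²r = 0.900g ⇒ r = 0.900 × 9.81 / (0.1916)² = 8.829/0.03672 = 240.4 m.

240 m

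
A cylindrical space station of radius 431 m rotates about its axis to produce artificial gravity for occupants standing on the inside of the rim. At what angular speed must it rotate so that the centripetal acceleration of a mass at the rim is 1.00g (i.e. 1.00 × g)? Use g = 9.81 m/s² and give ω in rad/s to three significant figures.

0.151 rad/s

Centripetal acceleration a_c = ω²r. Setting ω²r = 1.00g:
ω = √(1.00g / r) = √(1.00 × 9.81 / 431) = √0.02276 = 0.1509 rad/s.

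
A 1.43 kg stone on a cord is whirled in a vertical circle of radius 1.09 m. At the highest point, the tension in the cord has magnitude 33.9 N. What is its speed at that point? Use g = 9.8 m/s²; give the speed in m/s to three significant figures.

At the top, T + mg = mv²/r, so v = √(r(T/m + g)) = √(1.09 × (33.9/1.43 + 9.8)) = √(1.09 × 33.51) = √36.52 = 6.043 m/s.

6.04 m/s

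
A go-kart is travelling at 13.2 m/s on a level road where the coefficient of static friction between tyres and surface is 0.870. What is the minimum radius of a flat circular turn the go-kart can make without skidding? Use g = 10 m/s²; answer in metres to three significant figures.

At the limit, μ_s m g = m v²/r, so r_min = v²/(μ_s g) = (13.2)²/(0.870 × 10.0) = 174.2/8.700 = 20.03 m.

20.0 m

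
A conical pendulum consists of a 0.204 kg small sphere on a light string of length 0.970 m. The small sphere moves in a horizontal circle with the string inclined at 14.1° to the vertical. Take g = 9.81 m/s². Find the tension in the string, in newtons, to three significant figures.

2.06 N

Vertically the bob has no acceleration, so T cosθ = mg.
T = mg/cosθ = 0.204 × 9.81 / cos 14.1° = 2.001/0.9699 = 2.063 N.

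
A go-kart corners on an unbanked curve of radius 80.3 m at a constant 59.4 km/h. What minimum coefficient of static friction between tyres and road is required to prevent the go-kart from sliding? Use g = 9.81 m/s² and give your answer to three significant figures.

0.346

v = 59.4/3.6 = 16.50 m/s.
Friction provides the centripetal force: μ_s m g = m v²/r, so μ_s = v²/(g r) = (16.50)²/(9.81 × 80.3) = 272.2/787.7 = 0.3456.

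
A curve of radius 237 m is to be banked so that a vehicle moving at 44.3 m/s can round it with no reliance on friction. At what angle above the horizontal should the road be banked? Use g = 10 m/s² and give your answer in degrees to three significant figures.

39.6°

For a frictionless banked turn: horizontally N sinθ = mv²/r and vertically N cosθ = mg.
Dividing: tanθ = v²/(r g) = (44.3)²/(237 × 10.0) = 1962/2370 = 0.8281.
θ = arctan(0.8281) = 39.63°.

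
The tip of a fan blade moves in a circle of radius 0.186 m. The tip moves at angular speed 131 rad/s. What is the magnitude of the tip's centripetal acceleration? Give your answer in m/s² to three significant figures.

3190 m/s²

v = ωr = 131 × 0.186 = 24.37 m/s.
a_c = v²/r = (24.37)²/0.186 = 593.7/0.186 = 3192 m/s².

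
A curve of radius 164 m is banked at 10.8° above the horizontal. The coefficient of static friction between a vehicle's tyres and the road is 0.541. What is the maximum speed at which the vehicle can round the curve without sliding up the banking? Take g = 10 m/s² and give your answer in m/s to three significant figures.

36.6 m/s

At the maximum speed, friction acts down the slope at its limiting value f = μN. Radially (horizontal, toward centre): N sinθ + μN cosθ = mv²/r. Vertically: N cosθ − μN sinθ = mg.
Dividing: v² = r g (sinθ + μcosθ)/(cosθ − μsinθ).
sinθ + μcosθ = 0.1874 + 0.541×0.9823 = 0.7188; cosθ − μsinθ = 0.9823 − 0.541×0.1874 = 0.8809.
v² = 164 × 10.0 × 0.7188/0.8809 = 1338 m²/s², so v = 36.58 m/s.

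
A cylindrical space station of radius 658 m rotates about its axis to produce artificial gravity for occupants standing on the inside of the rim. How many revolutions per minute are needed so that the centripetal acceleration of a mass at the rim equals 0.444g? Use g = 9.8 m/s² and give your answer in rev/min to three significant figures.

Require ω²r = 0.444g, so ω = √(0.444 × 9.8/658) = 0.08132 rad/s.
In rev/min: ω × 60/(2π) = 0.08132 × 60/(2π) = 0.7765 rev/min.

0.777 rev/min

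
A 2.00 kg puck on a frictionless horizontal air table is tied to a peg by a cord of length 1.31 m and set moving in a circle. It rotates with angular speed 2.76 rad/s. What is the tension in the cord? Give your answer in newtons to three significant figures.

v = ωr = 2.76 × 1.31 = 3.616 m/s.
The tension is the only horizontal force, so it supplies the full centripetal force: T = m v²/r = 2.00 × (3.616)²/1.31 = 2.00 × 13.07/1.31 = 19.96 N.

20.0 N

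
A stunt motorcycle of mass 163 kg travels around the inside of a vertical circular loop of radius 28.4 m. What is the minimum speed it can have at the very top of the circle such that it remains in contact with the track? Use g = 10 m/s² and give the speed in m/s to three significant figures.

At the highest point the centre is directly below, so both the weight and N act inward: N + mg = mv²/r.
At minimum speed N → 0, so mg = mv_min²/r ⇒ v_min = √(g r) = √(10.0 × 28.4) = 16.85 m/s.

16.9 m/s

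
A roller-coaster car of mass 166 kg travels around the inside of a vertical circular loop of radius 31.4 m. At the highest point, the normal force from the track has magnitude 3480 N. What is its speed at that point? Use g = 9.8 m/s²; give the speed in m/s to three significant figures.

At the top, N + mg = mv²/r, so v = √(r(N/m + g)) = √(31.4 × (3480/166 + 9.8)) = √(31.4 × 30.76) = √966.0 = 31.08 m/s.

31.1 m/s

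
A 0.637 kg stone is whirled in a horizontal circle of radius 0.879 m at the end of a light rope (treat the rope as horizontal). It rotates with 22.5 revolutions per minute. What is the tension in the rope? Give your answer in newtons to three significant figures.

ω = 22.5 rev/min × 2π/60 = 2.356 rad/s, so v = ωr = 2.356 × 0.879 = 2.071 m/s.
The tension is the only horizontal force, so it supplies the full centripetal force: T = m v²/r = 0.637 × (2.071)²/0.879 = 0.637 × 4.289/0.879 = 3.108 N.

3.11 N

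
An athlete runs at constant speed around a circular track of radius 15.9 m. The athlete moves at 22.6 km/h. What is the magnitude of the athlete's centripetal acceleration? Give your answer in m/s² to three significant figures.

2.48 m/s²

v = 22.6 km/h = 22.6/3.6 = 6.278 m/s.
a_c = v²/r = (6.278)²/15.9 = 39.41/15.9 = 2.479 m/s².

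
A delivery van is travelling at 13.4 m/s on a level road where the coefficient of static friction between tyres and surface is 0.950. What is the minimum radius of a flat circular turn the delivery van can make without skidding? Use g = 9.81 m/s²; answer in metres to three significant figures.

At the limit, μ_s m g = m v²/r, so r_min = v²/(μ_s g) = (13.4)²/(0.950 × 9.81) = 179.6/9.320 = 19.27 m.

19.3 m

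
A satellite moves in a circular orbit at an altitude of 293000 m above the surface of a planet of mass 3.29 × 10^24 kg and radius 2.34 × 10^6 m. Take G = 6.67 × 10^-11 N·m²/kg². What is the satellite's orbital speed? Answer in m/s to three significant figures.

Orbital radius r = R + h = 2.34 × 10^6 + 293000 = 2.633 × 10^6 m.
Gravity supplies the centripetal force: G M m / r² = m v² / r, so v = √(GM/r).
v = √(6.67 × 10^-11 × 3.29 × 10^24 / 2.633 × 10^6) = √(8.334 × 10^7) = 9129 m/s.

9130 m/s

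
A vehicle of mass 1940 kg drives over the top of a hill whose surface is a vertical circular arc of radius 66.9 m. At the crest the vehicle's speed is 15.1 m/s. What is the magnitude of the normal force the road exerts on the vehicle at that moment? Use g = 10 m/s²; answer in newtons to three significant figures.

At the crest the centripetal acceleration points downward (toward the centre of the arc), so mg − N = mv²/r.
N = m(g − v²/r) = 1940 × (10.0 − (15.1)²/66.9) = 1940 × (10.0 − 3.408) = 1940 × 6.592 = 12790 N.

12800 N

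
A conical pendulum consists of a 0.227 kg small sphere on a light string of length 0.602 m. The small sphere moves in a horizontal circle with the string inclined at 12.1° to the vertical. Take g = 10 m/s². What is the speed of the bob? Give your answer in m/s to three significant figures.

The radius of the circle is r = L sinθ = 0.602 × sin 12.1° = 0.1262 m.
Horizontally T sinθ = mv²/r and vertically T cosθ = mg, so tanθ = v²/(rg).
v = √(r g tanθ) = √(0.1262 × 10.0 × 0.2144) = √0.2705 = 0.5201 m/s.

0.520 m/s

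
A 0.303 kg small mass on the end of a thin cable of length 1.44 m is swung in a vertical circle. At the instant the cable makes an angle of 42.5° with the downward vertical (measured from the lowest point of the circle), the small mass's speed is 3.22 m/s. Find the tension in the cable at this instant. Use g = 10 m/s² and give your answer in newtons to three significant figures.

4.42 N

Take the radial direction toward the centre of the circle as positive. The component of the weight along the string toward the centre is −mg cos φ (φ measured from the bottom), so Newton's second law along the string gives T − mg cos φ = m v²/r.
cos 42.5° = 0.7373, so T = m(v²/r + g cos φ) = 0.303 × ((3.22)²/1.44 + 10.0 × 0.7373) = 0.303 × (7.200 + (7.373)) = 0.303 × 14.57 = 4.416 N.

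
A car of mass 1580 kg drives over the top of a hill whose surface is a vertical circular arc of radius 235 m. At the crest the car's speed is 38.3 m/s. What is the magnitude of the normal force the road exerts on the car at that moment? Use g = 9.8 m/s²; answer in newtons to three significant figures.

At the crest the centripetal acceleration points downward (toward the centre of the arc), so mg − N = mv²/r.
N = m(g − v²/r) = 1580 × (9.8 − (38.3)²/235) = 1580 × (9.8 − 6.242) = 1580 × 3.558 = 5622 N.

5620 N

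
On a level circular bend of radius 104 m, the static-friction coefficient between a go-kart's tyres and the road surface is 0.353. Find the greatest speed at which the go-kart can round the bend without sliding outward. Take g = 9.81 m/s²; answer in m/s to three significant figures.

The only inward force on a level bend is static friction, so at the limit f_s = μ_s N = μ_s m g = m v²/r.
Mass cancels: v_max = √(μ_s g r) = √(0.353 × 9.81 × 104) = √360.1 = 18.98 m/s.

19.0 m/s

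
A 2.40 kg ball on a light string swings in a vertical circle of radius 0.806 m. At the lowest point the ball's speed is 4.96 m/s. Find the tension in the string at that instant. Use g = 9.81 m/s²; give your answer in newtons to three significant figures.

At the lowest point, T points up (toward the centre) and the weight mg points down (away from the centre), so the net inward force is T − mg = mv²/r.
T = m(v²/r + g) = 2.40 × ((4.96)²/0.806 + 9.81) = 2.40 × (30.52 + 9.81) = 2.40 × 40.33 = 96.80 N.

96.8 N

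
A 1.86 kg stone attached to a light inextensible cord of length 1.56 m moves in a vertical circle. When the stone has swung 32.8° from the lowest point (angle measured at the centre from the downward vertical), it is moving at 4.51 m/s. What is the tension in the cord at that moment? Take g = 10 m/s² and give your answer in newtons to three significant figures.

Take the radial direction toward the centre of the circle as positive. The component of the weight along the string toward the centre is −mg cos φ (φ measured from the bottom), so Newton's second law along the string gives T − mg cos φ = m v²/r.
cos 32.8° = 0.8406, so T = m(v²/r + g cos φ) = 1.86 × ((4.51)²/1.56 + 10.0 × 0.8406) = 1.86 × (13.04 + (8.406)) = 1.86 × 21.44 = 39.89 N.

39.9 N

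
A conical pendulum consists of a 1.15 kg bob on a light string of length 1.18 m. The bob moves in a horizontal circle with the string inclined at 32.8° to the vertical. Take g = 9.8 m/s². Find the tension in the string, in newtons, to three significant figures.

Vertically the bob has no acceleration, so T cosθ = mg.
T = mg/cosθ = 1.15 × 9.8 / cos 32.8° = 11.27/0.8406 = 13.41 N.

13.4 N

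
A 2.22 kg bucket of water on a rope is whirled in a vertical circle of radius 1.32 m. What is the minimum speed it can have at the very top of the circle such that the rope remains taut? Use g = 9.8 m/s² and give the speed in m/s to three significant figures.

3.60 m/s

At the highest point the centre is directly below, so both the weight and T act inward: T + mg = mv²/r.
At minimum speed T → 0, so mg = mv_min²/r ⇒ v_min = √(g r) = √(9.8 × 1.32) = 3.597 m/s.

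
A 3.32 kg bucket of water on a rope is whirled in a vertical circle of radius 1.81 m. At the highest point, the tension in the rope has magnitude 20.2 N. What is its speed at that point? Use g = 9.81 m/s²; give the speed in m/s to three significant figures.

At the top, T + mg = mv²/r, so v = √(r(T/m + g)) = √(1.81 × (20.2/3.32 + 9.81)) = √(1.81 × 15.89) = √28.77 = 5.364 m/s.

5.36 m/s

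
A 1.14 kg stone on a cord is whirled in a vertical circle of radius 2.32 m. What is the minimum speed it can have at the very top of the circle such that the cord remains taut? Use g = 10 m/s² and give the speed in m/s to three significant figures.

At the top, both weight mg and T point toward the centre: T + mg = mv²/r.
At minimum speed T → 0, so mg = mv_min²/r ⇒ v_min = √(g r) = √(10.0 × 2.32) = 4.817 m/s.

4.82 m/s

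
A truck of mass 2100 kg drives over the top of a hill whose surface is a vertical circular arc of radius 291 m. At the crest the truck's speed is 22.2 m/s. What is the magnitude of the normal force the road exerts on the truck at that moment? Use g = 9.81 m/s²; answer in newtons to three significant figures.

At the crest the centripetal acceleration points downward (toward the centre of the arc), so mg − N = mv²/r.
N = m(g − v²/r) = 2100 × (9.81 − (22.2)²/291) = 2100 × (9.81 − 1.694) = 2100 × 8.116 = 17040 N.

17000 N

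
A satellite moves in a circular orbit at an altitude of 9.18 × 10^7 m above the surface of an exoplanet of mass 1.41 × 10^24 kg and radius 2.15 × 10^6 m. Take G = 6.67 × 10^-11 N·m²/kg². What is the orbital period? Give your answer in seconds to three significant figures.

r = R + h = 2.15 × 10^6 + 9.18 × 10^7 = 9.395 × 10^7 m. Gravity provides the centripetal force: G M m / r² = m v² / r ⇒ v = √(GM/r) = 1001 m/s.
T = 2πr/v = 2π × 9.395 × 10^7 / 1001 = 590000 s.

590000 s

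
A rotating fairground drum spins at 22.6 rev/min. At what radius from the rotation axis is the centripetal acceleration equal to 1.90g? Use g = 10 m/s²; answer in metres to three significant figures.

3.39 m

ω = 22.6 rev/min × 2π/60 = 2.367 rad/s.
a_c = ω²r = 1.90g ⇒ r = 1.90 × 10.0 / (2.367)² = 19.00/5.601 = 3.392 m.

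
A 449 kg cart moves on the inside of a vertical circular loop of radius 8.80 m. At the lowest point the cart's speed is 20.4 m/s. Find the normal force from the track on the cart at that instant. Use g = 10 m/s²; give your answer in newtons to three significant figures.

25700 N

At the lowest point, N points up (toward the centre) and the weight mg points down (away from the centre), so the net inward force is N − mg = mv²/r.
N = m(v²/r + g) = 449 × ((20.4)²/8.80 + 10.0) = 449 × (47.29 + 10.0) = 449 × 57.29 = 25720 N.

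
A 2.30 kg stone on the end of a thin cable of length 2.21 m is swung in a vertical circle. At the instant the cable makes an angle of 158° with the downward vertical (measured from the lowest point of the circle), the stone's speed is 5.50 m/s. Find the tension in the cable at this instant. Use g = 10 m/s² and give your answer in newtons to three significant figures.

Take the radial direction toward the centre of the circle as positive. The component of the weight along the string toward the centre is −mg cos φ (φ measured from the bottom), so Newton's second law along the string gives T − mg cos φ = m v²/r.
cos 158° = -0.9272, so T = m(v²/r + g cos φ) = 2.30 × ((5.50)²/2.21 + 10.0 × -0.9272) = 2.30 × (13.69 + (-9.272)) = 2.30 × 4.416 = 10.16 N.

10.2 N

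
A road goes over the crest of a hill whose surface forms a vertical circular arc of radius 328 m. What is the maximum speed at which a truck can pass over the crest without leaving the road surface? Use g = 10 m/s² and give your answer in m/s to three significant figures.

57.3 m/s

At the crest the centre of the circle is below the truck, so the net downward (centripetal) force is mg − N = mv²/r.
The truck leaves the road when N → 0, giving v_max = √(g r) = √(10.0 × 328) = 57.27 m/s.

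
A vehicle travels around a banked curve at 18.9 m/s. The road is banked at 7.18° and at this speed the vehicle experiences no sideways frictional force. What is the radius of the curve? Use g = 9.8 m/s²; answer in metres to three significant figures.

Frictionless banking: tanθ = v²/(rg), so r = v²/(g tanθ).
r = (18.9)²/(9.8 × tan 7.18°) = 357.2/(9.8 × 0.1260) = 357.2/1.235 = 289.3 m.

289 m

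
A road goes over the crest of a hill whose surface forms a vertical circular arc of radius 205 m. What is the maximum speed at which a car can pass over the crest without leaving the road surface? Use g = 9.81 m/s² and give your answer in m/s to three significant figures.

44.8 m/s

At the crest the centre of the circle is below the car, so the net downward (centripetal) force is mg − N = mv²/r.
The car leaves the road when N → 0, giving v_max = √(g r) = √(9.81 × 205) = 44.84 m/s.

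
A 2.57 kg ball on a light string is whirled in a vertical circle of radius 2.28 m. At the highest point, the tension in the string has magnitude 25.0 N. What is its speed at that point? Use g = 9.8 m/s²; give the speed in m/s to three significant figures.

At the top, T + mg = mv²/r, so v = √(r(T/m + g)) = √(2.28 × (25.0/2.57 + 9.8)) = √(2.28 × 19.53) = √44.52 = 6.673 m/s.

6.67 m/s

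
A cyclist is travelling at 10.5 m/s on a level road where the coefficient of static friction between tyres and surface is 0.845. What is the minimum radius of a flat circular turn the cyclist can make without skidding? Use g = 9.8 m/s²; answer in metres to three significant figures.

At the limit, μ_s m g = m v²/r, so r_min = v²/(μ_s g) = (10.5)²/(0.845 × 9.8) = 110.2/8.281 = 13.31 m.

13.3 m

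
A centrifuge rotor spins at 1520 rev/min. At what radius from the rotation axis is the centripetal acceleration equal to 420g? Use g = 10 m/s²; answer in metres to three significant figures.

ω = 1520 rev/min × 2π/60 = 159.2 rad/s.
a_c = ω²r = 420g ⇒ r = 420 × 10.0 / (159.2)² = 4200/25340 = 0.1658 m.

0.166 m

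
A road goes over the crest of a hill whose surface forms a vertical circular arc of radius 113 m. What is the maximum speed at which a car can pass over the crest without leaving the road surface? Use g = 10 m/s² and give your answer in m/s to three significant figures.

At the crest the centre of the circle is below the car, so the net downward (centripetal) force is mg − N = mv²/r.
The car leaves the road when N → 0, giving v_max = √(g r) = √(10.0 × 113) = 33.62 m/s.

33.6 m/s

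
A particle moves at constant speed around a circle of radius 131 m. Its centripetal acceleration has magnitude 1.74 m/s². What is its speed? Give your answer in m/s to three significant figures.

a_c = v²/r ⇒ v = √(a_c · r) = √(1.74 × 131) = √227.9 = 15.10 m/s.

15.1 m/s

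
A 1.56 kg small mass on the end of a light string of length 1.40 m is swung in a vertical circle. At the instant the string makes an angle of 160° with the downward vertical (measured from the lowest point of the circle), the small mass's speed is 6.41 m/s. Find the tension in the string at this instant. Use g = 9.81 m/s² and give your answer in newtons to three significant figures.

Take the radial direction toward the centre of the circle as positive. The component of the weight along the string toward the centre is −mg cos φ (φ measured from the bottom), so Newton's second law along the string gives T − mg cos φ = m v²/r.
cos 160° = -0.9397, so T = m(v²/r + g cos φ) = 1.56 × ((6.41)²/1.40 + 9.81 × -0.9397) = 1.56 × (29.35 + (-9.218)) = 1.56 × 20.13 = 31.40 N.

31.4 N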